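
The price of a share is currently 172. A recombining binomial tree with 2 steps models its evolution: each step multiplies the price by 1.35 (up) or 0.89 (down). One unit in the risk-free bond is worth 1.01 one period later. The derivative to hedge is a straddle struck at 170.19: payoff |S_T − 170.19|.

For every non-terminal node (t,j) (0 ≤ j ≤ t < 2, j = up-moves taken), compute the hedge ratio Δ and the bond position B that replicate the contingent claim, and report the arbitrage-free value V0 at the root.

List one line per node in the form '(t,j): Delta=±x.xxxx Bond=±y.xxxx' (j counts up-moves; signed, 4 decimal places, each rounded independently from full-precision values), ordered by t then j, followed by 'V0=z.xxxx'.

(0,0): Delta=0.3720 Bond=-22.4560
(1,0): Delta=0.0358 Bond=28.7868
(1,1): Delta=1.0000 Bond=-168.5050
V0=41.5259

Since d<R<u, set p* = (R−d)/(u−d) = 0.2609; price each node as the discounted p*-expectation of its children.
Terminal values V(2,·): V(2,0)=33.9488, V(2,1)=36.4680, V(2,2)=143.2800
  t=1,j=0: stock 153.0800 → up 206.6580 (V=36.4680), down 136.2412 (V=33.9488). Price 34.2633; hedge Δ=0.0358, bond B=28.7868.
  t=1,j=1: stock 232.2000 → up 313.4700 (V=143.2800), down 206.6580 (V=36.4680). Price 63.6950; hedge Δ=1.0000, bond B=-168.5050.
  t=0,j=0: stock 172.0000 → up 232.2000 (V=63.6950), down 153.0800 (V=34.2633). Price 41.5259; hedge Δ=0.3720, bond B=-22.4560.
Each (Δ,B) replicates both successor values, so the strategy is self-financing and V0 is arbitrage-free.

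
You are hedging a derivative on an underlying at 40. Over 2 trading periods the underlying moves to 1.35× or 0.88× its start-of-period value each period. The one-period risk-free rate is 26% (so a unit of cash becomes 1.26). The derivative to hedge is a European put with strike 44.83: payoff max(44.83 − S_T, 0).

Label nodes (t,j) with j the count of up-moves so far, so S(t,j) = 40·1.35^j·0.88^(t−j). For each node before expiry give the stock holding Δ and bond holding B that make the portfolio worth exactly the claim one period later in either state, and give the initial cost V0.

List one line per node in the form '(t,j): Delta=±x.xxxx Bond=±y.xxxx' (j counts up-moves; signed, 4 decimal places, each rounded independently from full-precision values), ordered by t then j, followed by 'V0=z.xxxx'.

(0,0): Delta=-0.1120 Bond=4.7997
(1,0): Delta=-0.8374 Bond=31.5821
(1,1): Delta=0.0000 Bond=0.0000
V0=0.3200

No-arbitrage ⇒ martingale measure with p* = (R−d)/(u−d) = 0.8085.
At expiry t=2: V(2,0)=13.8540, V(2,1)=0.0000, V(2,2)=0.0000
(1,0): S=35.2000. Δ = (V_up−V_dn)/(S_up−S_dn) = (0.0000−13.8540)/(47.5200−30.9760) = -0.8374. V = [p*·0.0000 + (1−p*)·13.8540]/1.26 = 2.1055. B = V − Δ·S = 31.5821.
(1,1): S=54.0000. Δ = (V_up−V_dn)/(S_up−S_dn) = (0.0000−0.0000)/(72.9000−47.5200) = 0.0000. V = [p*·0.0000 + (1−p*)·0.0000]/1.26 = 0.0000. B = V − Δ·S = 0.0000.
(0,0): S=40.0000. Δ = (V_up−V_dn)/(S_up−S_dn) = (0.0000−2.1055)/(54.0000−35.2000) = -0.1120. V = [p*·0.0000 + (1−p*)·2.1055]/1.26 = 0.3200. B = V − Δ·S = 4.7997.
Check: Δ(0,0)·S0 + B(0,0) = 0.3200 = V0.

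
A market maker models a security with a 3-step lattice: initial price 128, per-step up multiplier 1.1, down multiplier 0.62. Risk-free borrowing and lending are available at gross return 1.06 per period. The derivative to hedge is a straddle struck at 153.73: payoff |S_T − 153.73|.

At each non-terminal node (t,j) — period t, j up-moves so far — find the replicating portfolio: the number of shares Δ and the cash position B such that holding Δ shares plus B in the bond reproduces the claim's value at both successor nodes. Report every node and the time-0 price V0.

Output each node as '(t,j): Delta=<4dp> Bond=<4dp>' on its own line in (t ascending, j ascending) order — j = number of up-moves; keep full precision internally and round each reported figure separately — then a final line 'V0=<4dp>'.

Under the risk-neutral measure, an up-move has probability p* = (R−d)/(u−d) = 0.9167 and values discount at R = 1.06.
Terminal payoffs: V(3,0)=123.2240, V(3,1)=99.6065, V(3,2)=57.7044, V(3,3)=16.6380
  t=2,j=0: stock 49.2032 → up 54.1235 (V=99.6065), down 30.5060 (V=123.2240). Price 95.8251; hedge Δ=-1.0000, bond B=145.0283.
  t=2,j=1: stock 87.2960 → up 96.0256 (V=57.7044), down 54.1235 (V=99.6065). Price 57.7323; hedge Δ=-1.0000, bond B=145.0283.
  t=2,j=2: stock 154.8800 → up 170.3680 (V=16.6380), down 96.0256 (V=57.7044). Price 18.9247; hedge Δ=-0.5524, bond B=104.4797.
  t=1,j=0: stock 79.3600 → up 87.2960 (V=57.7323), down 49.2032 (V=95.8251). Price 57.4592; hedge Δ=-1.0000, bond B=136.8192.
  t=1,j=1: stock 140.8000 → up 154.8800 (V=18.9247), down 87.2960 (V=57.7323). Price 20.9044; hedge Δ=-0.5742, bond B=101.7536.
  t=0,j=0: stock 128.0000 → up 140.8000 (V=20.9044), down 79.3600 (V=57.4592). Price 22.5949; hedge Δ=-0.5950, bond B=98.7506.
Each (Δ,B) replicates both successor values, so the strategy is self-financing and V0 is arbitrage-free.

(0,0): Delta=-0.5950 Bond=98.7506
(1,0): Delta=-1.0000 Bond=136.8192
(1,1): Delta=-0.5742 Bond=101.7536
(2,0): Delta=-1.0000 Bond=145.0283
(2,1): Delta=-1.0000 Bond=145.0283
(2,2): Delta=-0.5524 Bond=104.4797
V0=22.5949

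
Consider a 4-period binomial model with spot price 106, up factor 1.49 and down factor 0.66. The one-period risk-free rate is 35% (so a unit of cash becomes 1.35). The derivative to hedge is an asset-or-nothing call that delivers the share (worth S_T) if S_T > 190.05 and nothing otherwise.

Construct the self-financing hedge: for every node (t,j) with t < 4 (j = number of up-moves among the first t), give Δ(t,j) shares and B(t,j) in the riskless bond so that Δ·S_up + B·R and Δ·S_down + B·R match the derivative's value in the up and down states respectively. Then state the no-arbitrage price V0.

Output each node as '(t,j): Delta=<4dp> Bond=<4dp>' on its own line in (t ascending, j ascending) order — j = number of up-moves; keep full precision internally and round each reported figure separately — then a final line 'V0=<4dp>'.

(0,0): Delta=1.1463 Bond=-19.3755
(1,0): Delta=1.5113 Bond=-51.6910
(1,1): Delta=1.1135 Bond=-20.9761
(2,0): Delta=0.0000 Bond=0.0000
(2,1): Delta=1.6471 Bond=-83.9417
(2,2): Delta=1.0656 Bond=-17.0317
(3,0): Delta=0.0000 Bond=0.0000
(3,1): Delta=0.0000 Bond=0.0000
(3,2): Delta=1.7952 Bond=-136.3141
(3,3): Delta=1.0000 Bond=0.0000
V0=102.1359

Under the risk-neutral measure, an up-move has probability p* = (R−d)/(u−d) = 0.8313 and values discount at R = 1.35.
At expiry t=4: V(4,0)=0.0000, V(4,1)=0.0000, V(4,2)=0.0000, V(4,3)=231.4241, V(4,4)=522.4575
  t=3,j=0: stock 30.4746 → up 45.4071 (V=0.0000), down 20.1132 (V=0.0000). Price 0.0000; hedge Δ=0.0000, bond B=0.0000.
  t=3,j=1: stock 68.7987 → up 102.5100 (V=0.0000), down 45.4071 (V=0.0000). Price 0.0000; hedge Δ=0.0000, bond B=0.0000.
  t=3,j=2: stock 155.3182 → up 231.4241 (V=231.4241), down 102.5100 (V=0.0000). Price 142.5102; hedge Δ=1.7952, bond B=-136.3141.
  t=3,j=3: stock 350.6426 → up 522.4575 (V=522.4575), down 231.4241 (V=231.4241). Price 350.6426; hedge Δ=1.0000, bond B=0.0000.
  t=2,j=0: stock 46.1736 → up 68.7987 (V=0.0000), down 30.4746 (V=0.0000). Price 0.0000; hedge Δ=0.0000, bond B=0.0000.
  t=2,j=1: stock 104.2404 → up 155.3182 (V=142.5102), down 68.7987 (V=0.0000). Price 87.7573; hedge Δ=1.6471, bond B=-83.9417.
  t=2,j=2: stock 235.3306 → up 350.6426 (V=350.6426), down 155.3182 (V=142.5102). Price 233.7303; hedge Δ=1.0656, bond B=-17.0317.
  t=1,j=0: stock 69.9600 → up 104.2404 (V=87.7573), down 46.1736 (V=0.0000). Price 54.0406; hedge Δ=1.5113, bond B=-51.6910.
  t=1,j=1: stock 157.9400 → up 235.3306 (V=233.7303), down 104.2404 (V=87.7573). Price 154.8951; hedge Δ=1.1135, bond B=-20.9761.
  t=0,j=0: stock 106.0000 → up 157.9400 (V=154.8951), down 69.9600 (V=54.0406). Price 102.1359; hedge Δ=1.1463, bond B=-19.3755.
Root portfolio cost Δ·106+B reproduces V0=102.1359.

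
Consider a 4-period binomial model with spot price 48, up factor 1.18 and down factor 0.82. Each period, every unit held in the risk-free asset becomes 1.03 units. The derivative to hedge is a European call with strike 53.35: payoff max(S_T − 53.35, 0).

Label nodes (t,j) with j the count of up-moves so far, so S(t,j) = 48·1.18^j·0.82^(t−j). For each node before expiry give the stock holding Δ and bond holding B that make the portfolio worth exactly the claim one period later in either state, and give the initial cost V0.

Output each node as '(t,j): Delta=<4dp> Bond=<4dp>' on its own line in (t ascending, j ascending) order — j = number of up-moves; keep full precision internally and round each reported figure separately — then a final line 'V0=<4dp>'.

(0,0): Delta=0.5534 Bond=-19.1530
(1,0): Delta=0.2562 Bond=-8.0292
(1,1): Delta=0.7010 Bond=-28.0835
(2,0): Delta=0.0000 Bond=0.0000
(2,1): Delta=0.3834 Bond=-14.1772
(2,2): Delta=0.8586 Bond=-39.4609
(3,0): Delta=0.0000 Bond=0.0000
(3,1): Delta=0.0000 Bond=0.0000
(3,2): Delta=0.5737 Bond=-25.0329
(3,3): Delta=1.0000 Bond=-51.7961
V0=7.4126

Since d<R<u, set p* = (R−d)/(u−d) = 0.5833; price each node as the discounted p*-expectation of its children.
Terminal values V(4,·): V(4,0)=0.0000, V(4,1)=0.0000, V(4,2)=0.0000, V(4,3)=11.3197, V(4,4)=39.7113
(3,0): S=26.4657. Δ = (V_up−V_dn)/(S_up−S_dn) = (0.0000−0.0000)/(31.2295−21.7018) = 0.0000. V = [p*·0.0000 + (1−p*)·0.0000]/1.03 = 0.0000. B = V − Δ·S = 0.0000.
(3,1): S=38.0847. Δ = (V_up−V_dn)/(S_up−S_dn) = (0.0000−0.0000)/(44.9400−31.2295) = 0.0000. V = [p*·0.0000 + (1−p*)·0.0000]/1.03 = 0.0000. B = V − Δ·S = 0.0000.
(3,2): S=54.8049. Δ = (V_up−V_dn)/(S_up−S_dn) = (11.3197−0.0000)/(64.6697−44.9400) = 0.5737. V = [p*·11.3197 + (1−p*)·0.0000]/1.03 = 6.4109. B = V − Δ·S = -25.0329.
(3,3): S=78.8655. Δ = (V_up−V_dn)/(S_up−S_dn) = (39.7113−11.3197)/(93.0613−64.6697) = 1.0000. V = [p*·39.7113 + (1−p*)·11.3197]/1.03 = 27.0694. B = V − Δ·S = -51.7961.
(2,0): S=32.2752. Δ = (V_up−V_dn)/(S_up−S_dn) = (0.0000−0.0000)/(38.0847−26.4657) = 0.0000. V = [p*·0.0000 + (1−p*)·0.0000]/1.03 = 0.0000. B = V − Δ·S = 0.0000.
(2,1): S=46.4448. Δ = (V_up−V_dn)/(S_up−S_dn) = (6.4109−0.0000)/(54.8049−38.0847) = 0.3834. V = [p*·6.4109 + (1−p*)·0.0000]/1.03 = 3.6307. B = V − Δ·S = -14.1772.
(2,2): S=66.8352. Δ = (V_up−V_dn)/(S_up−S_dn) = (27.0694−6.4109)/(78.8655−54.8049) = 0.8586. V = [p*·27.0694 + (1−p*)·6.4109]/1.03 = 17.9240. B = V − Δ·S = -39.4609.
(1,0): S=39.3600. Δ = (V_up−V_dn)/(S_up−S_dn) = (3.6307−0.0000)/(46.4448−32.2752) = 0.2562. V = [p*·3.6307 + (1−p*)·0.0000]/1.03 = 2.0562. B = V − Δ·S = -8.0292.
(1,1): S=56.6400. Δ = (V_up−V_dn)/(S_up−S_dn) = (17.9240−3.6307)/(66.8352−46.4448) = 0.7010. V = [p*·17.9240 + (1−p*)·3.6307]/1.03 = 11.6199. B = V − Δ·S = -28.0835.
(0,0): S=48.0000. Δ = (V_up−V_dn)/(S_up−S_dn) = (11.6199−2.0562)/(56.6400−39.3600) = 0.5534. V = [p*·11.6199 + (1−p*)·2.0562]/1.03 = 7.4126. B = V − Δ·S = -19.1530.
Each (Δ,B) replicates both successor values, so the strategy is self-financing and V0 is arbitrage-free.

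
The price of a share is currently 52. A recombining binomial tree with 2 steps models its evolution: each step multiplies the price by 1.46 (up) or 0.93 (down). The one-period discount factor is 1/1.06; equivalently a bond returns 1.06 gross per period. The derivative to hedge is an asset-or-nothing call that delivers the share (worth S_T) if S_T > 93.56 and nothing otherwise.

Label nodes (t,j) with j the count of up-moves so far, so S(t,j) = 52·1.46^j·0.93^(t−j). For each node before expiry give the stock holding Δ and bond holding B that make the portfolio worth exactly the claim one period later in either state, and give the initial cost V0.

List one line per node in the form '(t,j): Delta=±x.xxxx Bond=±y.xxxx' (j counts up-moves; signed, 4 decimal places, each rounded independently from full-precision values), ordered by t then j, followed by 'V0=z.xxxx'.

The replicating-portfolio and risk-neutral prices coincide; use p* = (1.06−0.93)/(1.46−0.93) = 0.2453 for the latter.
Payoff layer (t=2): V(2,0)=0.0000, V(2,1)=0.0000, V(2,2)=110.8432
  t=1,j=0: stock 48.3600 → up 70.6056 (V=0.0000), down 44.9748 (V=0.0000). Price 0.0000; hedge Δ=0.0000, bond B=0.0000.
  t=1,j=1: stock 75.9200 → up 110.8432 (V=110.8432), down 70.6056 (V=0.0000). Price 25.6490; hedge Δ=2.7547, bond B=-183.4891.
  t=0,j=0: stock 52.0000 → up 75.9200 (V=25.6490), down 48.3600 (V=0.0000). Price 5.9352; hedge Δ=0.9307, bond B=-42.4592.
Root portfolio cost Δ·52+B reproduces V0=5.9352.

(0,0): Delta=0.9307 Bond=-42.4592
(1,0): Delta=0.0000 Bond=0.0000
(1,1): Delta=2.7547 Bond=-183.4891
V0=5.9352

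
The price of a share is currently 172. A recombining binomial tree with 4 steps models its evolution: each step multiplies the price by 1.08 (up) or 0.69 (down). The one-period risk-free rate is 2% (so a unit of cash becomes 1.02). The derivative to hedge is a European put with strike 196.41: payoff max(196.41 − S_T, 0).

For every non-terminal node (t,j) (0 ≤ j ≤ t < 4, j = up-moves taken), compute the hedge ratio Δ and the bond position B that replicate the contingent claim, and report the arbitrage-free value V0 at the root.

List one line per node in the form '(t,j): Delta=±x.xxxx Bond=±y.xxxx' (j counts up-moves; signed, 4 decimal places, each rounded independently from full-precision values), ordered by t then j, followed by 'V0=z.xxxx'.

Under the risk-neutral measure, an up-move has probability p* = (R−d)/(u−d) = 0.8462 and values discount at R = 1.02.
At expiry t=4: V(4,0)=157.4226, V(4,1)=135.3862, V(4,2)=100.8944, V(4,3)=46.9074, V(4,4)=0.0000
  t=3,j=0: stock 56.5035 → up 61.0238 (V=135.3862), down 38.9874 (V=157.4226). Price 136.0553; hedge Δ=-1.0000, bond B=192.5588.
  t=3,j=1: stock 88.4403 → up 95.5156 (V=100.8944), down 61.0238 (V=135.3862). Price 104.1185; hedge Δ=-1.0000, bond B=192.5588.
  t=3,j=2: stock 138.4284 → up 149.5026 (V=46.9074), down 95.5156 (V=100.8944). Price 54.1305; hedge Δ=-1.0000, bond B=192.5588.
  t=3,j=3: stock 216.6705 → up 234.0041 (V=0.0000), down 149.5026 (V=46.9074). Price 7.0750; hedge Δ=-0.5551, bond B=127.3504.
  t=2,j=0: stock 81.8892 → up 88.4403 (V=104.1185), down 56.5035 (V=136.0553). Price 106.8940; hedge Δ=-1.0000, bond B=188.7832.
  t=2,j=1: stock 128.1744 → up 138.4284 (V=54.1305), down 88.4403 (V=104.1185). Price 60.6088; hedge Δ=-1.0000, bond B=188.7832.
  t=2,j=2: stock 200.6208 → up 216.6705 (V=7.0750), down 138.4284 (V=54.1305). Price 14.0336; hedge Δ=-0.6014, bond B=134.6887.
  t=1,j=0: stock 118.6800 → up 128.1744 (V=60.6088), down 81.8892 (V=106.8940). Price 66.4015; hedge Δ=-1.0000, bond B=185.0815.
  t=1,j=1: stock 185.7600 → up 200.6208 (V=14.0336), down 128.1744 (V=60.6088). Price 20.7834; hedge Δ=-0.6429, bond B=140.2067.
  t=0,j=0: stock 172.0000 → up 185.7600 (V=20.7834), down 118.6800 (V=66.4015). Price 27.2564; hedge Δ=-0.6801, bond B=144.2260.
Each (Δ,B) replicates both successor values, so the strategy is self-financing and V0 is arbitrage-free.

(0,0): Delta=-0.6801 Bond=144.2260
(1,0): Delta=-1.0000 Bond=185.0815
(1,1): Delta=-0.6429 Bond=140.2067
(2,0): Delta=-1.0000 Bond=188.7832
(2,1): Delta=-1.0000 Bond=188.7832
(2,2): Delta=-0.6014 Bond=134.6887
(3,0): Delta=-1.0000 Bond=192.5588
(3,1): Delta=-1.0000 Bond=192.5588
(3,2): Delta=-1.0000 Bond=192.5588
(3,3): Delta=-0.5551 Bond=127.3504
V0=27.2564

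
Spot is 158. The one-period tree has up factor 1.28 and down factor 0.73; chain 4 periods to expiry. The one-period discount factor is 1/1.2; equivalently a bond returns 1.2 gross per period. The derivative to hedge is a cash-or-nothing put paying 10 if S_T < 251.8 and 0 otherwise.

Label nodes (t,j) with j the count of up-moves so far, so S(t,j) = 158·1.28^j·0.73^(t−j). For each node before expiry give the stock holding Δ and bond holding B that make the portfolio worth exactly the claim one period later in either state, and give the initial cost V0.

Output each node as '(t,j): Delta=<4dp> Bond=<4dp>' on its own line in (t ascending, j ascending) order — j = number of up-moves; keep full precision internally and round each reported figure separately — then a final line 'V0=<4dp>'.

No-arbitrage ⇒ martingale measure with p* = (R−d)/(u−d) = 0.8545.
Terminal values V(4,·): V(4,0)=10.0000, V(4,1)=10.0000, V(4,2)=10.0000, V(4,3)=10.0000, V(4,4)=0.0000
Node (3,0) S=61.4647: V=(p*·10.0000+(1−p*)·10.0000)/1.2=8.3333; Δ=(10.0000−10.0000)/(78.6748−44.8692)=0.0000; B=V−Δ·S=8.3333
Node (3,1) S=107.7737: V=(p*·10.0000+(1−p*)·10.0000)/1.2=8.3333; Δ=(10.0000−10.0000)/(137.9503−78.6748)=0.0000; B=V−Δ·S=8.3333
Node (3,2) S=188.9731: V=(p*·10.0000+(1−p*)·10.0000)/1.2=8.3333; Δ=(10.0000−10.0000)/(241.8855−137.9503)=0.0000; B=V−Δ·S=8.3333
Node (3,3) S=331.3500: V=(p*·0.0000+(1−p*)·10.0000)/1.2=1.2121; Δ=(0.0000−10.0000)/(424.1280−241.8855)=-0.0549; B=V−Δ·S=19.3939
Node (2,0) S=84.1982: V=(p*·8.3333+(1−p*)·8.3333)/1.2=6.9444; Δ=(8.3333−8.3333)/(107.7737−61.4647)=0.0000; B=V−Δ·S=6.9444
Node (2,1) S=147.6352: V=(p*·8.3333+(1−p*)·8.3333)/1.2=6.9444; Δ=(8.3333−8.3333)/(188.9731−107.7737)=0.0000; B=V−Δ·S=6.9444
Node (2,2) S=258.8672: V=(p*·1.2121+(1−p*)·8.3333)/1.2=1.8733; Δ=(1.2121−8.3333)/(331.3500−188.9731)=-0.0500; B=V−Δ·S=14.8209
Node (1,0) S=115.3400: V=(p*·6.9444+(1−p*)·6.9444)/1.2=5.7870; Δ=(6.9444−6.9444)/(147.6352−84.1982)=0.0000; B=V−Δ·S=5.7870
Node (1,1) S=202.2400: V=(p*·1.8733+(1−p*)·6.9444)/1.2=2.1758; Δ=(1.8733−6.9444)/(258.8672−147.6352)=-0.0456; B=V−Δ·S=11.3961
Node (0,0) S=158.0000: V=(p*·2.1758+(1−p*)·5.7870)/1.2=2.2509; Δ=(2.1758−5.7870)/(202.2400−115.3400)=-0.0416; B=V−Δ·S=8.8168
Root portfolio cost Δ·158+B reproduces V0=2.2509.

(0,0): Delta=-0.0416 Bond=8.8168
(1,0): Delta=0.0000 Bond=5.7870
(1,1): Delta=-0.0456 Bond=11.3961
(2,0): Delta=0.0000 Bond=6.9444
(2,1): Delta=0.0000 Bond=6.9444
(2,2): Delta=-0.0500 Bond=14.8209
(3,0): Delta=0.0000 Bond=8.3333
(3,1): Delta=0.0000 Bond=8.3333
(3,2): Delta=0.0000 Bond=8.3333
(3,3): Delta=-0.0549 Bond=19.3939
V0=2.2509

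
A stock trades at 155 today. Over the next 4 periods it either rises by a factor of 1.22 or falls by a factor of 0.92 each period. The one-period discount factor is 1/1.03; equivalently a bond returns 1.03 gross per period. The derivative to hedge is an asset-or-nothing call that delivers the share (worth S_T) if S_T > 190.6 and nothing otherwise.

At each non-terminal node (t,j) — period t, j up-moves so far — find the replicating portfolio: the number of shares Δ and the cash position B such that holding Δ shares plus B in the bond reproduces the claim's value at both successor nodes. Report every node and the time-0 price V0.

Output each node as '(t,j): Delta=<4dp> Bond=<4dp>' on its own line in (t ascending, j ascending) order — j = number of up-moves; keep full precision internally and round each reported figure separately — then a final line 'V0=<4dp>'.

(0,0): Delta=2.0976 Bond=-234.7481
(1,0): Delta=2.1869 Bond=-254.5163
(1,1): Delta=1.9814 Bond=-219.8096
(2,0): Delta=1.7662 Bond=-206.9620
(2,1): Delta=2.7348 Bond=-357.4798
(2,2): Delta=1.0000 Bond=0.0000
(3,0): Delta=0.0000 Bond=0.0000
(3,1): Delta=4.0667 Bond=-581.3750
(3,2): Delta=1.0000 Bond=0.0000
(3,3): Delta=1.0000 Bond=0.0000
V0=90.3813

No-arbitrage ⇒ martingale measure with p* = (R−d)/(u−d) = 0.3667.
Terminal payoffs: V(4,0)=0.0000, V(4,1)=0.0000, V(4,2)=195.2662, V(4,3)=258.9399, V(4,4)=343.3769
Node (3,0) S=120.6966: V=(p*·0.0000+(1−p*)·0.0000)/1.03=0.0000; Δ=(0.0000−0.0000)/(147.2499−111.0409)=0.0000; B=V−Δ·S=0.0000
Node (3,1) S=160.0542: V=(p*·195.2662+(1−p*)·0.0000)/1.03=69.5122; Δ=(195.2662−0.0000)/(195.2662−147.2499)=4.0667; B=V−Δ·S=-581.3750
Node (3,2) S=212.2458: V=(p*·258.9399+(1−p*)·195.2662)/1.03=212.2458; Δ=(258.9399−195.2662)/(258.9399−195.2662)=1.0000; B=V−Δ·S=0.0000
Node (3,3) S=281.4564: V=(p*·343.3769+(1−p*)·258.9399)/1.03=281.4564; Δ=(343.3769−258.9399)/(343.3769−258.9399)=1.0000; B=V−Δ·S=0.0000
Node (2,0) S=131.1920: V=(p*·69.5122+(1−p*)·0.0000)/1.03=24.7455; Δ=(69.5122−0.0000)/(160.0542−120.6966)=1.7662; B=V−Δ·S=-206.9620
Node (2,1) S=173.9720: V=(p*·212.2458+(1−p*)·69.5122)/1.03=118.2989; Δ=(212.2458−69.5122)/(212.2458−160.0542)=2.7348; B=V−Δ·S=-357.4798
Node (2,2) S=230.7020: V=(p*·281.4564+(1−p*)·212.2458)/1.03=230.7020; Δ=(281.4564−212.2458)/(281.4564−212.2458)=1.0000; B=V−Δ·S=0.0000
Node (1,0) S=142.6000: V=(p*·118.2989+(1−p*)·24.7455)/1.03=57.3285; Δ=(118.2989−24.7455)/(173.9720−131.1920)=2.1869; B=V−Δ·S=-254.5163
Node (1,1) S=189.1000: V=(p*·230.7020+(1−p*)·118.2989)/1.03=154.8674; Δ=(230.7020−118.2989)/(230.7020−173.9720)=1.9814; B=V−Δ·S=-219.8096
Node (0,0) S=155.0000: V=(p*·154.8674+(1−p*)·57.3285)/1.03=90.3813; Δ=(154.8674−57.3285)/(189.1000−142.6000)=2.0976; B=V−Δ·S=-234.7481
The time-0 hedge costs 90.3813, which is the no-arbitrage price.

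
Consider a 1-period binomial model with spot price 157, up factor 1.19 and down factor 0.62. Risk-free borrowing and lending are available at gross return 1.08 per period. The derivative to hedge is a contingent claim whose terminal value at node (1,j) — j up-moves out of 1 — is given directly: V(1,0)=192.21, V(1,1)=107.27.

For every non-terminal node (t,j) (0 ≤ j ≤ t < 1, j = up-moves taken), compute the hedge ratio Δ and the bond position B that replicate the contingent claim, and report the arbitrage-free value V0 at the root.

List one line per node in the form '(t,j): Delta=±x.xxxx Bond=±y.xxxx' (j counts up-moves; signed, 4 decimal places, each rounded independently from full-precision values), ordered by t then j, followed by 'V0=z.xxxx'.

(0,0): Delta=-0.9492 Bond=263.5193
V0=114.5018

The replicating-portfolio and risk-neutral prices coincide; use p* = (1.08−0.62)/(1.19−0.62) = 0.8070 for the latter.
Terminal payoffs: V(1,0)=192.2100, V(1,1)=107.2700
Node (0,0) S=157.0000: V=(p*·107.2700+(1−p*)·192.2100)/1.08=114.5018; Δ=(107.2700−192.2100)/(186.8300−97.3400)=-0.9492; B=V−Δ·S=263.5193
Root portfolio cost Δ·157+B reproduces V0=114.5018.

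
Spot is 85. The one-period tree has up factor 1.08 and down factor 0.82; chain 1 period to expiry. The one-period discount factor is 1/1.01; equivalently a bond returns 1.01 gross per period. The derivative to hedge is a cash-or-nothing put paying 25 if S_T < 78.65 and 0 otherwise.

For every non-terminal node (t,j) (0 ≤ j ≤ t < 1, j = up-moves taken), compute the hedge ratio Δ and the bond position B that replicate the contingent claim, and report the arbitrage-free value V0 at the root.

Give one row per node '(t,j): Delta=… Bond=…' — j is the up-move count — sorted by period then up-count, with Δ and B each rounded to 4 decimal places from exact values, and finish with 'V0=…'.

No-arbitrage ⇒ martingale measure with p* = (R−d)/(u−d) = 0.7308.
Terminal values V(1,·): V(1,0)=25.0000, V(1,1)=0.0000
(0,0): S=85.0000. Δ = (V_up−V_dn)/(S_up−S_dn) = (0.0000−25.0000)/(91.8000−69.7000) = -1.1312. V = [p*·0.0000 + (1−p*)·25.0000]/1.01 = 6.6641. B = V − Δ·S = 102.8180.
Each (Δ,B) replicates both successor values, so the strategy is self-financing and V0 is arbitrage-free.

(0,0): Delta=-1.1312 Bond=102.8180
V0=6.6641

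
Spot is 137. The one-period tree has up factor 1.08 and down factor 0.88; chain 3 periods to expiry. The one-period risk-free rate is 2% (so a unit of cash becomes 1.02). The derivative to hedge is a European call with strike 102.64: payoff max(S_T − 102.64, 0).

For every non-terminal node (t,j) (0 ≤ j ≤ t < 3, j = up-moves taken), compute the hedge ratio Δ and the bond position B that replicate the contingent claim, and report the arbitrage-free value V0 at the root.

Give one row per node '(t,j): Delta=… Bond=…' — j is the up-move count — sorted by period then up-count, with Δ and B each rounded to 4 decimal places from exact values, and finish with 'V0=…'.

No-arbitrage ⇒ martingale measure with p* = (R−d)/(u−d) = 0.7000.
Terminal values V(3,·): V(3,0)=0.0000, V(3,1)=11.9402, V(3,2)=37.9812, V(3,3)=69.9405
Node (2,0) S=106.0928: V=(p*·11.9402+(1−p*)·0.0000)/1.02=8.1943; Δ=(11.9402−0.0000)/(114.5802−93.3617)=0.5627; B=V−Δ·S=-51.5068
Node (2,1) S=130.2048: V=(p*·37.9812+(1−p*)·11.9402)/1.02=29.5773; Δ=(37.9812−11.9402)/(140.6212−114.5802)=1.0000; B=V−Δ·S=-100.6275
Node (2,2) S=159.7968: V=(p*·69.9405+(1−p*)·37.9812)/1.02=59.1693; Δ=(69.9405−37.9812)/(172.5805−140.6212)=1.0000; B=V−Δ·S=-100.6275
Node (1,0) S=120.5600: V=(p*·29.5773+(1−p*)·8.1943)/1.02=22.7083; Δ=(29.5773−8.1943)/(130.2048−106.0928)=0.8868; B=V−Δ·S=-84.2071
Node (1,1) S=147.9600: V=(p*·59.1693+(1−p*)·29.5773)/1.02=49.3056; Δ=(59.1693−29.5773)/(159.7968−130.2048)=1.0000; B=V−Δ·S=-98.6544
Node (0,0) S=137.0000: V=(p*·49.3056+(1−p*)·22.7083)/1.02=40.5161; Δ=(49.3056−22.7083)/(147.9600−120.5600)=0.9707; B=V−Δ·S=-92.4708
Check: Δ(0,0)·S0 + B(0,0) = 40.5161 = V0.

(0,0): Delta=0.9707 Bond=-92.4708
(1,0): Delta=0.8868 Bond=-84.2071
(1,1): Delta=1.0000 Bond=-98.6544
(2,0): Delta=0.5627 Bond=-51.5068
(2,1): Delta=1.0000 Bond=-100.6275
(2,2): Delta=1.0000 Bond=-100.6275
V0=40.5161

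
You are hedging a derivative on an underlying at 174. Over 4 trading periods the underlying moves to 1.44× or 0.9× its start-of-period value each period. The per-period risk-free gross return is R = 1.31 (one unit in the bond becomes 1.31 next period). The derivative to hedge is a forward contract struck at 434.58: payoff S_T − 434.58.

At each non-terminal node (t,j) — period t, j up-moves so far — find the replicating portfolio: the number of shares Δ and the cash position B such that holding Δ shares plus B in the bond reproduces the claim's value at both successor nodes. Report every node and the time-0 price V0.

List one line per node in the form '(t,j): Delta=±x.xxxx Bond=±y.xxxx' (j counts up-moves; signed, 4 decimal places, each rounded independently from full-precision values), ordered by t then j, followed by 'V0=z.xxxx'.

(0,0): Delta=1.0000 Bond=-147.5654
(1,0): Delta=1.0000 Bond=-193.3107
(1,1): Delta=1.0000 Bond=-193.3107
(2,0): Delta=1.0000 Bond=-253.2370
(2,1): Delta=1.0000 Bond=-253.2370
(2,2): Delta=1.0000 Bond=-253.2370
(3,0): Delta=1.0000 Bond=-331.7405
(3,1): Delta=1.0000 Bond=-331.7405
(3,2): Delta=1.0000 Bond=-331.7405
(3,3): Delta=1.0000 Bond=-331.7405
V0=26.4346

Since d<R<u, set p* = (R−d)/(u−d) = 0.7593; price each node as the discounted p*-expectation of its children.
At expiry t=4: V(4,0)=-320.4186, V(4,1)=-251.9218, V(4,2)=-142.3268, V(4,3)=33.0251, V(4,4)=313.5882
  t=3,j=0: stock 126.8460 → up 182.6582 (V=-251.9218), down 114.1614 (V=-320.4186). Price -204.8945; hedge Δ=1.0000, bond B=-331.7405.
  t=3,j=1: stock 202.9536 → up 292.2532 (V=-142.3268), down 182.6582 (V=-251.9218). Price -128.7869; hedge Δ=1.0000, bond B=-331.7405.
  t=3,j=2: stock 324.7258 → up 467.6051 (V=33.0251), down 292.2532 (V=-142.3268). Price -7.0147; hedge Δ=1.0000, bond B=-331.7405.
  t=3,j=3: stock 519.5612 → up 748.1682 (V=313.5882), down 467.6051 (V=33.0251). Price 187.8208; hedge Δ=1.0000, bond B=-331.7405.
  t=2,j=0: stock 140.9400 → up 202.9536 (V=-128.7869), down 126.8460 (V=-204.8945). Price -112.2970; hedge Δ=1.0000, bond B=-253.2370.
  t=2,j=1: stock 225.5040 → up 324.7258 (V=-7.0147), down 202.9536 (V=-128.7869). Price -27.7330; hedge Δ=1.0000, bond B=-253.2370.
  t=2,j=2: stock 360.8064 → up 519.5612 (V=187.8208), down 324.7258 (V=-7.0147). Price 107.5694; hedge Δ=1.0000, bond B=-253.2370.
  t=1,j=0: stock 156.6000 → up 225.5040 (V=-27.7330), down 140.9400 (V=-112.2970). Price -36.7107; hedge Δ=1.0000, bond B=-193.3107.
  t=1,j=1: stock 250.5600 → up 360.8064 (V=107.5694), down 225.5040 (V=-27.7330). Price 57.2493; hedge Δ=1.0000, bond B=-193.3107.
  t=0,j=0: stock 174.0000 → up 250.5600 (V=57.2493), down 156.6000 (V=-36.7107). Price 26.4346; hedge Δ=1.0000, bond B=-147.5654.
Self-financing check: at every node Δ·S+B equals the discounted successor values.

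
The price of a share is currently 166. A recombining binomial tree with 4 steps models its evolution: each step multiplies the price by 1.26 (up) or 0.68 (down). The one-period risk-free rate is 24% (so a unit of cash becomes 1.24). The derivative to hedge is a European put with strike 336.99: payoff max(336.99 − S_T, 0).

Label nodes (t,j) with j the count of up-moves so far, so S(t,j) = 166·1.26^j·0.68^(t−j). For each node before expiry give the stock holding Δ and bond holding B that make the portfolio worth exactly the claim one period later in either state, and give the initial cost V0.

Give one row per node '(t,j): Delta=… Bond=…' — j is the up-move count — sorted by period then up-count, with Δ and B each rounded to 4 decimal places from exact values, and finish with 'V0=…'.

Under the risk-neutral measure, an up-move has probability p* = (R−d)/(u−d) = 0.9655 and values discount at R = 1.24.
Terminal payoffs: V(4,0)=301.4969, V(4,1)=271.2234, V(4,2)=215.1284, V(4,3)=111.1876, V(4,4)=0.0000
(3,0): S=52.1957. Δ = (V_up−V_dn)/(S_up−S_dn) = (271.2234−301.4969)/(65.7666−35.4931) = -1.0000. V = [p*·271.2234 + (1−p*)·301.4969]/1.24 = 219.5704. B = V − Δ·S = 271.7661.
(3,1): S=96.7156. Δ = (V_up−V_dn)/(S_up−S_dn) = (215.1284−271.2234)/(121.8616−65.7666) = -1.0000. V = [p*·215.1284 + (1−p*)·271.2234]/1.24 = 175.0505. B = V − Δ·S = 271.7661.
(3,2): S=179.2083. Δ = (V_up−V_dn)/(S_up−S_dn) = (111.1876−215.1284)/(225.8024−121.8616) = -1.0000. V = [p*·111.1876 + (1−p*)·215.1284]/1.24 = 92.5578. B = V − Δ·S = 271.7661.
(3,3): S=332.0624. Δ = (V_up−V_dn)/(S_up−S_dn) = (0.0000−111.1876)/(418.3986−225.8024) = -0.5773. V = [p*·0.0000 + (1−p*)·111.1876]/1.24 = 3.0920. B = V − Δ·S = 194.7947.
(2,0): S=76.7584. Δ = (V_up−V_dn)/(S_up−S_dn) = (175.0505−219.5704)/(96.7156−52.1957) = -1.0000. V = [p*·175.0505 + (1−p*)·219.5704]/1.24 = 142.4078. B = V − Δ·S = 219.1662.
(2,1): S=142.2288. Δ = (V_up−V_dn)/(S_up−S_dn) = (92.5578−175.0505)/(179.2083−96.7156) = -1.0000. V = [p*·92.5578 + (1−p*)·175.0505]/1.24 = 76.9374. B = V − Δ·S = 219.1662.
(2,2): S=263.5416. Δ = (V_up−V_dn)/(S_up−S_dn) = (3.0920−92.5578)/(332.0624−179.2083) = -0.5853. V = [p*·3.0920 + (1−p*)·92.5578]/1.24 = 4.9815. B = V − Δ·S = 159.2329.
(1,0): S=112.8800. Δ = (V_up−V_dn)/(S_up−S_dn) = (76.9374−142.4078)/(142.2288−76.7584) = -1.0000. V = [p*·76.9374 + (1−p*)·142.4078]/1.24 = 63.8670. B = V − Δ·S = 176.7470.
(1,1): S=209.1600. Δ = (V_up−V_dn)/(S_up−S_dn) = (4.9815−76.9374)/(263.5416−142.2288) = -0.5931. V = [p*·4.9815 + (1−p*)·76.9374]/1.24 = 6.0183. B = V − Δ·S = 130.0803.
(0,0): S=166.0000. Δ = (V_up−V_dn)/(S_up−S_dn) = (6.0183−63.8670)/(209.1600−112.8800) = -0.6008. V = [p*·6.0183 + (1−p*)·63.8670]/1.24 = 6.4622. B = V − Δ·S = 106.2012.
Check: Δ(0,0)·S0 + B(0,0) = 6.4622 = V0.

(0,0): Delta=-0.6008 Bond=106.2012
(1,0): Delta=-1.0000 Bond=176.7470
(1,1): Delta=-0.5931 Bond=130.0803
(2,0): Delta=-1.0000 Bond=219.1662
(2,1): Delta=-1.0000 Bond=219.1662
(2,2): Delta=-0.5853 Bond=159.2329
(3,0): Delta=-1.0000 Bond=271.7661
(3,1): Delta=-1.0000 Bond=271.7661
(3,2): Delta=-1.0000 Bond=271.7661
(3,3): Delta=-0.5773 Bond=194.7947
V0=6.4622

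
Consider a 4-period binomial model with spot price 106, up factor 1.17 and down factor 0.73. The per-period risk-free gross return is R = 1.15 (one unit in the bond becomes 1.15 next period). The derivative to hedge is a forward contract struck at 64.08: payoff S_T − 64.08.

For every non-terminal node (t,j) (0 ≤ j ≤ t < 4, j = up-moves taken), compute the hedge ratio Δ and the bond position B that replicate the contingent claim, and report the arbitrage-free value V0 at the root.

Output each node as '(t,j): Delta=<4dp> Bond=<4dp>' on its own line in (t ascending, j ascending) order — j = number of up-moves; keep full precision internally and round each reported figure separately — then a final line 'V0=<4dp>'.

Risk-neutral probability p* = (R−d)/(u−d) = (1.15−0.73)/(1.17−0.73) = 0.9545.
Terminal payoffs: V(4,0)=-33.9779, V(4,1)=-15.8341, V(4,2)=13.2456, V(4,3)=59.8528, V(4,4)=134.5520
(3,0): S=41.2358. Δ = (V_up−V_dn)/(S_up−S_dn) = (-15.8341−-33.9779)/(48.2459−30.1021) = 1.0000. V = [p*·-15.8341 + (1−p*)·-33.9779]/1.15 = -14.4859. B = V − Δ·S = -55.7217.
(3,1): S=66.0903. Δ = (V_up−V_dn)/(S_up−S_dn) = (13.2456−-15.8341)/(77.3256−48.2459) = 1.0000. V = [p*·13.2456 + (1−p*)·-15.8341]/1.15 = 10.3685. B = V − Δ·S = -55.7217.
(3,2): S=105.9255. Δ = (V_up−V_dn)/(S_up−S_dn) = (59.8528−13.2456)/(123.9328−77.3256) = 1.0000. V = [p*·59.8528 + (1−p*)·13.2456]/1.15 = 50.2037. B = V − Δ·S = -55.7217.
(3,3): S=169.7710. Δ = (V_up−V_dn)/(S_up−S_dn) = (134.5520−59.8528)/(198.6320−123.9328) = 1.0000. V = [p*·134.5520 + (1−p*)·59.8528]/1.15 = 114.0492. B = V − Δ·S = -55.7217.
(2,0): S=56.4874. Δ = (V_up−V_dn)/(S_up−S_dn) = (10.3685−-14.4859)/(66.0903−41.2358) = 1.0000. V = [p*·10.3685 + (1−p*)·-14.4859]/1.15 = 8.0337. B = V − Δ·S = -48.4537.
(2,1): S=90.5346. Δ = (V_up−V_dn)/(S_up−S_dn) = (50.2037−10.3685)/(105.9255−66.0903) = 1.0000. V = [p*·50.2037 + (1−p*)·10.3685]/1.15 = 42.0809. B = V − Δ·S = -48.4537.
(2,2): S=145.1034. Δ = (V_up−V_dn)/(S_up−S_dn) = (114.0492−50.2037)/(169.7710−105.9255) = 1.0000. V = [p*·114.0492 + (1−p*)·50.2037]/1.15 = 96.6497. B = V − Δ·S = -48.4537.
(1,0): S=77.3800. Δ = (V_up−V_dn)/(S_up−S_dn) = (42.0809−8.0337)/(90.5346−56.4874) = 1.0000. V = [p*·42.0809 + (1−p*)·8.0337]/1.15 = 35.2464. B = V − Δ·S = -42.1336.
(1,1): S=124.0200. Δ = (V_up−V_dn)/(S_up−S_dn) = (96.6497−42.0809)/(145.1034−90.5346) = 1.0000. V = [p*·96.6497 + (1−p*)·42.0809]/1.15 = 81.8864. B = V − Δ·S = -42.1336.
(0,0): S=106.0000. Δ = (V_up−V_dn)/(S_up−S_dn) = (81.8864−35.2464)/(124.0200−77.3800) = 1.0000. V = [p*·81.8864 + (1−p*)·35.2464]/1.15 = 69.3621. B = V − Δ·S = -36.6379.
Check: Δ(0,0)·S0 + B(0,0) = 69.3621 = V0.

(0,0): Delta=1.0000 Bond=-36.6379
(1,0): Delta=1.0000 Bond=-42.1336
(1,1): Delta=1.0000 Bond=-42.1336
(2,0): Delta=1.0000 Bond=-48.4537
(2,1): Delta=1.0000 Bond=-48.4537
(2,2): Delta=1.0000 Bond=-48.4537
(3,0): Delta=1.0000 Bond=-55.7217
(3,1): Delta=1.0000 Bond=-55.7217
(3,2): Delta=1.0000 Bond=-55.7217
(3,3): Delta=1.0000 Bond=-55.7217
V0=69.3621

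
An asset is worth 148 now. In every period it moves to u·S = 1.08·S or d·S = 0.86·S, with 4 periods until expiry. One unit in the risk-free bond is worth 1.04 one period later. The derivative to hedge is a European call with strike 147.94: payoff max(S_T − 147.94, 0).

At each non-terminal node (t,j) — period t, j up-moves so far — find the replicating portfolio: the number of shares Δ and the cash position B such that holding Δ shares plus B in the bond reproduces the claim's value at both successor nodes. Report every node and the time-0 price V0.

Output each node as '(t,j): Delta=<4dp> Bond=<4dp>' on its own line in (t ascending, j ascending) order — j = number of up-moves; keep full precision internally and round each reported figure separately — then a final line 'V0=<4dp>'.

(0,0): Delta=0.7370 Bond=-84.3878
(1,0): Delta=0.2740 Bond=-28.8378
(1,1): Delta=0.8189 Bond=-100.8579
(2,0): Delta=0.0000 Bond=0.0000
(2,1): Delta=0.3225 Bond=-36.6560
(2,2): Delta=0.9067 Bond=-120.0558
(3,0): Delta=0.0000 Bond=0.0000
(3,1): Delta=0.0000 Bond=0.0000
(3,2): Delta=0.3795 Bond=-46.5939
(3,3): Delta=1.0000 Bond=-142.2500
V0=24.6810

The replicating-portfolio and risk-neutral prices coincide; use p* = (1.04−0.86)/(1.08−0.86) = 0.8182 for the latter.
At expiry t=4: V(4,0)=0.0000, V(4,1)=0.0000, V(4,2)=0.0000, V(4,3)=12.3961, V(4,4)=53.4124
  t=3,j=0: stock 94.1363 → up 101.6672 (V=0.0000), down 80.9572 (V=0.0000). Price 0.0000; hedge Δ=0.0000, bond B=0.0000.
  t=3,j=1: stock 118.2177 → up 127.6751 (V=0.0000), down 101.6672 (V=0.0000). Price 0.0000; hedge Δ=0.0000, bond B=0.0000.
  t=3,j=2: stock 148.4594 → up 160.3361 (V=12.3961), down 127.6751 (V=0.0000). Price 9.7522; hedge Δ=0.3795, bond B=-46.5939.
  t=3,j=3: stock 186.4374 → up 201.3524 (V=53.4124), down 160.3361 (V=12.3961). Price 44.1874; hedge Δ=1.0000, bond B=-142.2500.
  t=2,j=0: stock 109.4608 → up 118.2177 (V=0.0000), down 94.1363 (V=0.0000). Price 0.0000; hedge Δ=0.0000, bond B=0.0000.
  t=2,j=1: stock 137.4624 → up 148.4594 (V=9.7522), down 118.2177 (V=0.0000). Price 7.6722; hedge Δ=0.3225, bond B=-36.6560.
  t=2,j=2: stock 172.6272 → up 186.4374 (V=44.1874), down 148.4594 (V=9.7522). Price 36.4677; hedge Δ=0.9067, bond B=-120.0558.
  t=1,j=0: stock 127.2800 → up 137.4624 (V=7.6722), down 109.4608 (V=0.0000). Price 6.0358; hedge Δ=0.2740, bond B=-28.8378.
  t=1,j=1: stock 159.8400 → up 172.6272 (V=36.4677), down 137.4624 (V=7.6722). Price 30.0309; hedge Δ=0.8189, bond B=-100.8579.
  t=0,j=0: stock 148.0000 → up 159.8400 (V=30.0309), down 127.2800 (V=6.0358). Price 24.6810; hedge Δ=0.7370, bond B=-84.3878.
The time-0 hedge costs 24.6810, which is the no-arbitrage price.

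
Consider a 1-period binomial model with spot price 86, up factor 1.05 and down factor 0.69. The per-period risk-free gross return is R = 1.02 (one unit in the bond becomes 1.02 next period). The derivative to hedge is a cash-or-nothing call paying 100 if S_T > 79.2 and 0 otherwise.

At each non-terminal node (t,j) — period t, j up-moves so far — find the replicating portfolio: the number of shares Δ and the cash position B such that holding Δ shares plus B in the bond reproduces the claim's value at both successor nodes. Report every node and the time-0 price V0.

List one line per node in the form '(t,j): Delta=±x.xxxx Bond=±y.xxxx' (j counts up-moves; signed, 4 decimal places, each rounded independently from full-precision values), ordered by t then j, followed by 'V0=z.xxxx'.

(0,0): Delta=3.2300 Bond=-187.9085
V0=89.8693

Under the risk-neutral measure, an up-move has probability p* = (R−d)/(u−d) = 0.9167 and values discount at R = 1.02.
Terminal values V(1,·): V(1,0)=0.0000, V(1,1)=100.0000
(0,0): S=86.0000. Δ = (V_up−V_dn)/(S_up−S_dn) = (100.0000−0.0000)/(90.3000−59.3400) = 3.2300. V = [p*·100.0000 + (1−p*)·0.0000]/1.02 = 89.8693. B = V − Δ·S = -187.9085.
Root portfolio cost Δ·86+B reproduces V0=89.8693.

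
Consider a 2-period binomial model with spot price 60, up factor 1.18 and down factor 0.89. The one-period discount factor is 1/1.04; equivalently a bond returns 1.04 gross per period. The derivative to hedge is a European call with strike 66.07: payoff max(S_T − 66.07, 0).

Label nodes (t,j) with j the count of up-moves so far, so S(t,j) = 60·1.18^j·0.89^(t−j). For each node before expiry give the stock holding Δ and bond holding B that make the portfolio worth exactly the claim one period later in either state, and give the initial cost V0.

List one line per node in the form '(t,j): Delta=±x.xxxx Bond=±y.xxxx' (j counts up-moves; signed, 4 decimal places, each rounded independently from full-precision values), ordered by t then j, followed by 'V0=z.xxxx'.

The replicating-portfolio and risk-neutral prices coincide; use p* = (1.04−0.89)/(1.18−0.89) = 0.5172 for the latter.
At expiry t=2: V(2,0)=0.0000, V(2,1)=0.0000, V(2,2)=17.4740
(1,0): S=53.4000. Δ = (V_up−V_dn)/(S_up−S_dn) = (0.0000−0.0000)/(63.0120−47.5260) = 0.0000. V = [p*·0.0000 + (1−p*)·0.0000]/1.04 = 0.0000. B = V − Δ·S = 0.0000.
(1,1): S=70.8000. Δ = (V_up−V_dn)/(S_up−S_dn) = (17.4740−0.0000)/(83.5440−63.0120) = 0.8511. V = [p*·17.4740 + (1−p*)·0.0000]/1.04 = 8.6906. B = V − Δ·S = -51.5645.
(0,0): S=60.0000. Δ = (V_up−V_dn)/(S_up−S_dn) = (8.6906−0.0000)/(70.8000−53.4000) = 0.4995. V = [p*·8.6906 + (1−p*)·0.0000]/1.04 = 4.3223. B = V − Δ·S = -25.6455.
Root portfolio cost Δ·60+B reproduces V0=4.3223.

(0,0): Delta=0.4995 Bond=-25.6455
(1,0): Delta=0.0000 Bond=0.0000
(1,1): Delta=0.8511 Bond=-51.5645
V0=4.3223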